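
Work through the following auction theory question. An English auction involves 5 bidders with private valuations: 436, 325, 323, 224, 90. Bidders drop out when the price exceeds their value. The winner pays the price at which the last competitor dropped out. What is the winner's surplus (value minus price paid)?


Step 1: Identify the highest value: 436
Step 2: Identify the second-highest value: 325
Step 3: The final price = second-highest value = 325
Step 4: Surplus = 436 - 325 = 111

111


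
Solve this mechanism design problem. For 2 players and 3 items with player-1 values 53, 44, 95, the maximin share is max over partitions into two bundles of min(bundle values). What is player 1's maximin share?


Step 1: Item values = 53, 44, 95
Step 2: Enumerate all 2-bundle partitions and take the smaller bundle:
  Partition 1: {53} vs {44,95} -> bundles 53, 139; min = 53
  Partition 2: {44} vs {53,95} -> bundles 44, 148; min = 44
  Partition 3: {95} vs {53,44} -> bundles 95, 97; min = 95
Step 3: MMS = max(53, 44, 95) = 95

95


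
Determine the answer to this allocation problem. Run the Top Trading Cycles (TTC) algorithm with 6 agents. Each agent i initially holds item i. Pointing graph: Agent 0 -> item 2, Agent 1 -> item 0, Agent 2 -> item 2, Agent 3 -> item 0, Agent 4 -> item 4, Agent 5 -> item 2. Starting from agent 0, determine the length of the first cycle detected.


Step 1: Trace the pointer graph from agent 0: 0 -> 2 -> 2
Step 2: A cycle is detected when we revisit agent 2
Step 3: The cycle is: 2 -> 2
Step 4: Cycle length = 1

1


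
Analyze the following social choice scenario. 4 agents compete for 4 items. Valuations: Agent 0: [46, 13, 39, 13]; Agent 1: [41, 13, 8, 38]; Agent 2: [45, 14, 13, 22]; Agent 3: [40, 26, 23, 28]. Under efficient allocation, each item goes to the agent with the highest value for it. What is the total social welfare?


Step 1: For each item, find the maximum value among all agents.
Step 2: Item 0 -> Agent 0 (value 46)
Step 3: Item 1 -> Agent 3 (value 26)
Step 4: Item 2 -> Agent 0 (value 39)
Step 5: Item 3 -> Agent 1 (value 38)
Step 6: Total welfare = 46 + 26 + 39 + 38 = 149

149


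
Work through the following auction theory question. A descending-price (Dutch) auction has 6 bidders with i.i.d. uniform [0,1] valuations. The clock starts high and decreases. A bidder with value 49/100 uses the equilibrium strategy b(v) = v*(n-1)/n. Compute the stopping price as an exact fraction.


Step 1: Dutch auctions are strategically equivalent to first-price auctions
Step 2: The equilibrium bid is b(v) = v*(n-1)/n
Step 3: b = 49/100 * 5/6
Step 4: b = 49/120

49/120


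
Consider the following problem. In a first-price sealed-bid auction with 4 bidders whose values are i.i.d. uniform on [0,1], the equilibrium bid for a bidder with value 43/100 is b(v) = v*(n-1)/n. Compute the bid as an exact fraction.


Step 1: The symmetric BNE bidding function is b(v) = v * (n-1) / n
Step 2: Substitute v = 43/100 and n = 4
Step 3: b = 43/100 * 3/4
Step 4: b = 129/400

129/400


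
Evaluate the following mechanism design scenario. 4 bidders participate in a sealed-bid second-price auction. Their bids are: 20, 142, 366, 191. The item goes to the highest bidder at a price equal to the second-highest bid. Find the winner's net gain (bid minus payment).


Step 1: Sort bids in descending order: 366, 191, 142, 20
Step 2: The winning bid is the highest: 366
Step 3: The payment equals the second-highest bid: 191
Step 4: Surplus = winner's bid - payment = 366 - 191 = 175

175


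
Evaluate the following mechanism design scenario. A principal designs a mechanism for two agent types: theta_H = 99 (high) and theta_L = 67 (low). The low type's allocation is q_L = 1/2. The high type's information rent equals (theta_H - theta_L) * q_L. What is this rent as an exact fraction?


Step 1: theta_H - theta_L = 99 - 67 = 32
Step 2: Information rent = (theta_H - theta_L) * q_L
Step 3: = 32 * 1/2
Step 4: = 16

16


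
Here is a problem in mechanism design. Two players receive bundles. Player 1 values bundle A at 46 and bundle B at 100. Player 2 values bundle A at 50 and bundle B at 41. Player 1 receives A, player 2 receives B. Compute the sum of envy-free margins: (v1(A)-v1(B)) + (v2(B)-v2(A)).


Step 1: Player 1's margin = v1(A) - v1(B) = 46 - 100 = -54
Step 2: Player 2's margin = v2(B) - v2(A) = 41 - 50 = -9
Step 3: Total margin = -54 + -9 = -63

-63


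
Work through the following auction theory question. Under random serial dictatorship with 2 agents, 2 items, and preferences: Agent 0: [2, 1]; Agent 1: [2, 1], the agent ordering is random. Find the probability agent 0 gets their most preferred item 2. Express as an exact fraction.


Step 1: Agent 0 wants item 2
Step 2: There are 2 possible orderings of agents
Step 3: In 1 orderings, agent 0 gets item 2
Step 4: Probability = 1/2

1/2


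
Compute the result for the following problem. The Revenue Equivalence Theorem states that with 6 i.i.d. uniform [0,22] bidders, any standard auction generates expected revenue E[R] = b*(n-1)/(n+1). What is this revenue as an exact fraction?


Step 1: By Revenue Equivalence, expected revenue = b*(n-1)/(n+1)
Step 2: Substituting n = 6, b = 22
Step 3: Revenue = 22*(6-1)/(6+1) = 22*5/7
Step 4: Revenue = 110/7

110/7


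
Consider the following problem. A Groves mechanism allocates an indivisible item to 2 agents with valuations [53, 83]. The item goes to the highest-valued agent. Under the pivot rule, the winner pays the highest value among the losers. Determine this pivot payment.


Step 1: The efficient winner is agent 1 with value 83
Step 2: Other agents' values: [53]
Step 3: Pivot payment = max(others) = 53
Step 4: The winner pays 53

53


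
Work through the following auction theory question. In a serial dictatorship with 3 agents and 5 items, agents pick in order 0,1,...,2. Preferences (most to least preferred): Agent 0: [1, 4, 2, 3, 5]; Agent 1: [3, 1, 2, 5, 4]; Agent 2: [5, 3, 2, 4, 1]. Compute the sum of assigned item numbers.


Step 1: Agent 0 picks item 1
Step 2: Agent 1 picks item 3
Step 3: Agent 2 picks item 5
Step 4: Sum = 1 + 3 + 5 = 9

9


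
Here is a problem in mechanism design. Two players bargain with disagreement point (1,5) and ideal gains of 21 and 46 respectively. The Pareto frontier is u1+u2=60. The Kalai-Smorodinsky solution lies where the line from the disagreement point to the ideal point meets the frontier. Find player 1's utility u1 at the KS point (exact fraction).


Step 1: At the KS point, (u1-d1)/r1 = (u2-d2)/r2 = t and u1+u2 = 60
Step 2: u1 = d1 + r1*t and u2 = d2 + r2*t, so (d1 + r1*t) + (d2 + r2*t) = 60
Step 3: t = (60 - 1 - 5)/(21 + 46) = 54/67
Step 4: u1 = d1 + r1*t = 1 + 21 * 54/67 = 1201/67
Step 5: (Check: u2 = d2 + r2*t = 2819/67; u1+u2 = 1201/67 + 2819/67 = 60, on the frontier.)

1201/67


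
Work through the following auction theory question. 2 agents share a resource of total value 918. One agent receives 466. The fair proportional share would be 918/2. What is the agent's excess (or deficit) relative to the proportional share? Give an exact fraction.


Step 1: Proportional share = 918/2 = 459
Step 2: Agent's actual allocation = 466
Step 3: Excess = 466 - 459 = 7

7


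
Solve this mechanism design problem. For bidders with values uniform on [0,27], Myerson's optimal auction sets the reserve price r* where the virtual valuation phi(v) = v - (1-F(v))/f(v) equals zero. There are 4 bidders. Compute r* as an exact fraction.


Step 1: For U[0,27], F(v) = v/27 and f(v) = 1/27
Step 2: phi(v) = v - (1 - v/27)/(1/27) = v - (27 - v) = 2v - 27
Step 3: Set phi(r*) = 0: 2r* - 27 = 0
Step 4: r* = 27/2 (the number of bidders n = 4 does not enter)

27/2


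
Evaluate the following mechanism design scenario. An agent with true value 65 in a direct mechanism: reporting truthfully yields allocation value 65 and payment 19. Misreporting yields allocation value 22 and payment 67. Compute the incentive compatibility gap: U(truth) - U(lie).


Step 1: U(truth) = value - payment = 65 - 19 = 46
Step 2: U(lie) = allocation - payment = 22 - 67 = -45
Step 3: IC gap = 46 - (-45) = 91

91


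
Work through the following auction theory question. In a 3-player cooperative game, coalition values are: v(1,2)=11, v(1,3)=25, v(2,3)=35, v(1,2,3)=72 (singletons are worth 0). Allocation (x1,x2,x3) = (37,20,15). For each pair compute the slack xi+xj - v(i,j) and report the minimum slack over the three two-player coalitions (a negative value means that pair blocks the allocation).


Step 1: Slack for coalition (1,2): x1+x2 - v12 = 57 - 11 = 46
Step 2: Slack for coalition (1,3): x1+x3 - v13 = 52 - 25 = 27
Step 3: Slack for coalition (2,3): x2+x3 - v23 = 35 - 35 = 0
Step 4: Minimum slack = min(46, 27, 0) = 0, attained by (2,3); no pair can gain by deviating, so the allocation is in the core

0


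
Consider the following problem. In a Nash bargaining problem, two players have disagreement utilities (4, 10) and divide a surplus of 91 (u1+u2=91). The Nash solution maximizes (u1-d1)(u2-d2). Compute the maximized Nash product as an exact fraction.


Step 1: The Nash solution splits surplus symmetrically above the disagreement point
Step 2: u1 = (total + d1 - d2)/2 = (91 + 4 - 10)/2 = 85/2
Step 3: u2 = (total - d1 + d2)/2 = (91 - 4 + 10)/2 = 97/2
Step 4: Nash product = (85/2 - 4) * (97/2 - 10)
Step 5: = 77/2 * 77/2 = 5929/4

5929/4


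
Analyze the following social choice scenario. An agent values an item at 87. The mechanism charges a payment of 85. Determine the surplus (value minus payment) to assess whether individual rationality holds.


Step 1: Surplus = value - payment = 87 - 85 = 2
Step 2: IR is satisfied (surplus >= 0)

2


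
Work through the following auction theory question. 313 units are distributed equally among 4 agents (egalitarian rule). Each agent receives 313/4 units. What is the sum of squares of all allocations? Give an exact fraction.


Step 1: Each agent's share = 313/4
Step 2: Square of each share = (313/4)^2 = 97969/16
Step 3: Sum of squares = 4 * 97969/16 = 97969/4

97969/4


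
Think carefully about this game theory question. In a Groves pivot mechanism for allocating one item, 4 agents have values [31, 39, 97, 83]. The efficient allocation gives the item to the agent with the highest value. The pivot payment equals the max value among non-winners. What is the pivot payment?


Step 1: The efficient winner is agent 2 with value 97
Step 2: Other agents' values: [31, 39, 83]
Step 3: Pivot payment = max(others) = 83
Step 4: The winner pays 83

83


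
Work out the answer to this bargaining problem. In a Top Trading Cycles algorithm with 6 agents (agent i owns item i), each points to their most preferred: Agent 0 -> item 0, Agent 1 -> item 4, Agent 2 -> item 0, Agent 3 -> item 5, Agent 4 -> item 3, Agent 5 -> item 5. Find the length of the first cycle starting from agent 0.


Step 1: Trace the pointer graph from agent 0: 0 -> 0
Step 2: A cycle is detected when we revisit agent 0
Step 3: The cycle is: 0 -> 0
Step 4: Cycle length = 1

1


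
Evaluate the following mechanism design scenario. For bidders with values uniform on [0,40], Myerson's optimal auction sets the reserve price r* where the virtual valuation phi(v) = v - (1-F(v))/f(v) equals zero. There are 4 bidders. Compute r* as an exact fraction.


Step 1: For U[0,40], F(v) = v/40 and f(v) = 1/40
Step 2: phi(v) = v - (1 - v/40)/(1/40) = v - (40 - v) = 2v - 40
Step 3: Set phi(r*) = 0: 2r* - 40 = 0
Step 4: r* = 40/2 = 20 (the number of bidders n = 4 does not enter)

20


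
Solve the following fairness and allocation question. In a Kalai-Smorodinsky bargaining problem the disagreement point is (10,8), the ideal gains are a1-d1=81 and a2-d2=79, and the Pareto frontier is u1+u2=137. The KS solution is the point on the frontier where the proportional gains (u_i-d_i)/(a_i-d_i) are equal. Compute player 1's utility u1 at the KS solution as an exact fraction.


Step 1: At the KS point, (u1-d1)/r1 = (u2-d2)/r2 = t and u1+u2 = 137
Step 2: u1 = d1 + r1*t and u2 = d2 + r2*t, so (d1 + r1*t) + (d2 + r2*t) = 137
Step 3: t = (137 - 10 - 8)/(81 + 79) = 119/160
Step 4: u1 = d1 + r1*t = 10 + 81 * 119/160 = 11239/160
Step 5: (Check: u2 = d2 + r2*t = 10681/160; u1+u2 = 11239/160 + 10681/160 = 137, on the frontier.)

11239/160


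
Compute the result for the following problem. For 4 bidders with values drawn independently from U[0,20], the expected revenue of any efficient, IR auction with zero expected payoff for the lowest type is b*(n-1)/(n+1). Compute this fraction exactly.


Step 1: By Revenue Equivalence, expected revenue = b*(n-1)/(n+1)
Step 2: Substituting n = 4, b = 20
Step 3: Revenue = 20*(4-1)/(4+1) = 20*3/5
Step 4: Revenue = 60/5 = 12

12


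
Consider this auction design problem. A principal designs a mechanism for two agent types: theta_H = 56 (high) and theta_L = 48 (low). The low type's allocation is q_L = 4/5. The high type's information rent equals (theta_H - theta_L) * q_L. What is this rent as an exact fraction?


Step 1: theta_H - theta_L = 56 - 48 = 8
Step 2: Information rent = (theta_H - theta_L) * q_L
Step 3: = 8 * 4/5
Step 4: = 32/5

32/5


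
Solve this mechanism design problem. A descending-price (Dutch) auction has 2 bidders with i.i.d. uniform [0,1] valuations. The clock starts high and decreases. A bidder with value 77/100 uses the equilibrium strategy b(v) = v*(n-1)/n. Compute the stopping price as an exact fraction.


Step 1: Dutch auctions are strategically equivalent to first-price auctions
Step 2: The equilibrium bid is b(v) = v*(n-1)/n
Step 3: b = 77/100 * 1/2
Step 4: b = 77/200

77/200


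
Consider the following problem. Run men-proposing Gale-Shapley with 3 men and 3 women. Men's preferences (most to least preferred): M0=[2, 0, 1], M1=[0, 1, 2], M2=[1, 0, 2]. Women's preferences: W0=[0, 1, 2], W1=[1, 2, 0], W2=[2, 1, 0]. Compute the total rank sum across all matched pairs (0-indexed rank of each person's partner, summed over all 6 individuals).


Step 1: Run Gale-Shapley (men propose, women hold best offer):
  M0 proposes to W2; she accepts
  M1 proposes to W0; she accepts
  M2 proposes to W1; she accepts
Step 2: Final matching: W0-M1, W1-M2, W2-M0
Step 3: 0-indexed ranks (man's rank of his match, then woman's): 0 + 1 + 0 + 1 + 0 + 2
Step 4: Total rank sum = 4

4


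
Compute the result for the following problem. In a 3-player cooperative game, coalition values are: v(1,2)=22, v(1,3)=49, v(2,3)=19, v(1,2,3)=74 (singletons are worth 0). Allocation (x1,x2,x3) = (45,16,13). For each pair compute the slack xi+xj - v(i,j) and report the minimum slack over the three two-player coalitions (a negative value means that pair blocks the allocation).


Step 1: Slack for coalition (1,2): x1+x2 - v12 = 61 - 22 = 39
Step 2: Slack for coalition (1,3): x1+x3 - v13 = 58 - 49 = 9
Step 3: Slack for coalition (2,3): x2+x3 - v23 = 29 - 19 = 10
Step 4: Minimum slack = min(39, 9, 10) = 9, attained by (1,3); no pair can gain by deviating, so the allocation is in the core

9


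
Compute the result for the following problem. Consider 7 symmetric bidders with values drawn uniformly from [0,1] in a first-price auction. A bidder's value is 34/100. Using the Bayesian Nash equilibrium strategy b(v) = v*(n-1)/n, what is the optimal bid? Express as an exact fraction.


Step 1: The symmetric BNE bidding function is b(v) = v * (n-1) / n
Step 2: Substitute v = 17/50 and n = 7
Step 3: b = 17/50 * 6/7
Step 4: b = 51/175

51/175


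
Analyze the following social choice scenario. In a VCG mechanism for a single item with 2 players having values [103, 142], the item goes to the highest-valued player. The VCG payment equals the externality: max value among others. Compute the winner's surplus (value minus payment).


Step 1: The winner is the agent with the highest value: agent 1 with value 142
Step 2: Values of other agents: [103]
Step 3: VCG payment = max of others' values = 103
Step 4: Surplus = 142 - 103 = 39

39


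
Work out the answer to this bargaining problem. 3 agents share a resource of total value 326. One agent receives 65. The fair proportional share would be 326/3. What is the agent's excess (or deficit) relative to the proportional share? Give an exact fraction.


Step 1: Proportional share = 326/3
Step 2: Agent's actual allocation = 65
Step 3: Excess = 65 - 326/3 = -131/3

-131/3


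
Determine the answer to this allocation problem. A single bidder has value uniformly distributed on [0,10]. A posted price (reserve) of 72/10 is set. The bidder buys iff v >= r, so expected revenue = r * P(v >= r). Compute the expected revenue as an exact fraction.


Step 1: Posted price r = 36/5, value support [0,10]
Step 2: P(v >= r) = (10 - 36/5)/10 = 7/25
Step 3: Expected revenue = r * P(v >= r) = 36/5 * 7/25
Step 4: Revenue = 252/125

252/125


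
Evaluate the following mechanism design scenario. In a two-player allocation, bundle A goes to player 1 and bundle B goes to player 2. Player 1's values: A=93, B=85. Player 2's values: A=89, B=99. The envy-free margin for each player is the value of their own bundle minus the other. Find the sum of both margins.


Step 1: Player 1's margin = v1(A) - v1(B) = 93 - 85 = 8
Step 2: Player 2's margin = v2(B) - v2(A) = 99 - 89 = 10
Step 3: Total margin = 8 + 10 = 18

18


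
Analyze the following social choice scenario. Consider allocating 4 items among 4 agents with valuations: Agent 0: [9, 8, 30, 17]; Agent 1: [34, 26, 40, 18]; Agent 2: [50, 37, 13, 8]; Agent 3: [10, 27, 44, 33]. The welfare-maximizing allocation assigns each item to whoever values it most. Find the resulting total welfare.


Step 1: For each item, find the maximum value among all agents.
Step 2: Item 0 -> Agent 2 (value 50)
Step 3: Item 1 -> Agent 2 (value 37)
Step 4: Item 2 -> Agent 3 (value 44)
Step 5: Item 3 -> Agent 3 (value 33)
Step 6: Total welfare = 50 + 37 + 44 + 33 = 164

164


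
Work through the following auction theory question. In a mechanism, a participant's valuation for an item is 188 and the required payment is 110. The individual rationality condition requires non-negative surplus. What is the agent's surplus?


Step 1: Surplus = value - payment = 188 - 110 = 78
Step 2: IR is satisfied (surplus >= 0)

78


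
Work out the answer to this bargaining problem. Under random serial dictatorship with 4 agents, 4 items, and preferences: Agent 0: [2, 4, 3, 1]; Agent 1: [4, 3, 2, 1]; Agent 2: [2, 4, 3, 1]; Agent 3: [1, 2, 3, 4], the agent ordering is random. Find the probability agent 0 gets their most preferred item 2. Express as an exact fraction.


Step 1: Agent 0 wants item 2
Step 2: There are 24 possible orderings of agents
Step 3: In 12 orderings, agent 0 gets item 2
Step 4: Probability = 12/24 = 1/2

1/2


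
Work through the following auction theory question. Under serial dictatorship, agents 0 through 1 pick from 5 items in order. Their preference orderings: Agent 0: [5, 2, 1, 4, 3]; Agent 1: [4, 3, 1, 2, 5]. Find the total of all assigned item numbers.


Step 1: Agent 0 picks item 5
Step 2: Agent 1 picks item 4
Step 3: Sum = 5 + 4 = 9

9


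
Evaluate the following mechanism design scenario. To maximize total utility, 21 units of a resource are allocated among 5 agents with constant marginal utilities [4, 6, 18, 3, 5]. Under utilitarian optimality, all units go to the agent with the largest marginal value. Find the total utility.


Step 1: The marginal utilities are [4, 6, 18, 3, 5]
Step 2: The highest marginal utility is 18
Step 3: All 21 units go to that agent
Step 4: Total utility = 18 * 21 = 378

378


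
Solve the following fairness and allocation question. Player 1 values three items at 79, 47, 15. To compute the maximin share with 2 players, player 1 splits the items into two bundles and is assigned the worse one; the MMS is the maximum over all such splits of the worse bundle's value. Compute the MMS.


Step 1: Item values = 79, 47, 15
Step 2: Enumerate all 2-bundle partitions and take the smaller bundle:
  Partition 1: {79} vs {47,15} -> bundles 79, 62; min = 62
  Partition 2: {47} vs {79,15} -> bundles 47, 94; min = 47
  Partition 3: {15} vs {79,47} -> bundles 15, 126; min = 15
Step 3: MMS = max(62, 47, 15) = 62

62


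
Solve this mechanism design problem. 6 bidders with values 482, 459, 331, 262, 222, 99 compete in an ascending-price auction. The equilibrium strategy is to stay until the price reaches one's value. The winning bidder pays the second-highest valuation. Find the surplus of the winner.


Step 1: Identify the highest value: 482
Step 2: Identify the second-highest value: 459
Step 3: The final price = second-highest value = 459
Step 4: Surplus = 482 - 459 = 23

23


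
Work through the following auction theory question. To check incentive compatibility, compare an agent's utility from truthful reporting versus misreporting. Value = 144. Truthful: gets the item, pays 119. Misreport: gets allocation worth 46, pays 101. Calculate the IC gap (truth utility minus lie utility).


Step 1: U(truth) = value - payment = 144 - 119 = 25
Step 2: U(lie) = allocation - payment = 46 - 101 = -55
Step 3: IC gap = 25 - (-55) = 80

80


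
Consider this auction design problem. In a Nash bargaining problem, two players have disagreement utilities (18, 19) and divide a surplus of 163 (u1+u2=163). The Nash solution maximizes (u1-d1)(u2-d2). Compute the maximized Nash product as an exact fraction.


Step 1: The Nash solution splits surplus symmetrically above the disagreement point
Step 2: u1 = (total + d1 - d2)/2 = (163 + 18 - 19)/2 = 81
Step 3: u2 = (total - d1 + d2)/2 = (163 - 18 + 19)/2 = 82
Step 4: Nash product = (81 - 18) * (82 - 19)
Step 5: = 63 * 63 = 3969

3969


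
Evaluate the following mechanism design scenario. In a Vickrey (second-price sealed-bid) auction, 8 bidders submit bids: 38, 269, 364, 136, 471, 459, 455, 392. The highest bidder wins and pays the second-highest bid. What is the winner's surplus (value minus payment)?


Step 1: Sort bids in descending order: 471, 459, 455, 392, 364, 269, 136, 38
Step 2: The winning bid is the highest: 471
Step 3: The payment equals the second-highest bid: 459
Step 4: Surplus = winner's bid - payment = 471 - 459 = 12

12


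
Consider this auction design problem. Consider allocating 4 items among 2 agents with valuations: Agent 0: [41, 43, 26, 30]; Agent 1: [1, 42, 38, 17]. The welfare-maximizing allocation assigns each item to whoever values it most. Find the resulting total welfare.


Step 1: For each item, find the maximum value among all agents.
Step 2: Item 0 -> Agent 0 (value 41)
Step 3: Item 1 -> Agent 0 (value 43)
Step 4: Item 2 -> Agent 1 (value 38)
Step 5: Item 3 -> Agent 0 (value 30)
Step 6: Total welfare = 41 + 43 + 38 + 30 = 152

152


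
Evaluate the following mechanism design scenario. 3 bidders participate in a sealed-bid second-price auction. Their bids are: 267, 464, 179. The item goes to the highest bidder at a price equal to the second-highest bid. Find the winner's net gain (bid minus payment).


Step 1: Sort bids in descending order: 464, 267, 179
Step 2: The winning bid is the highest: 464
Step 3: The payment equals the second-highest bid: 267
Step 4: Surplus = winner's bid - payment = 464 - 267 = 197

197


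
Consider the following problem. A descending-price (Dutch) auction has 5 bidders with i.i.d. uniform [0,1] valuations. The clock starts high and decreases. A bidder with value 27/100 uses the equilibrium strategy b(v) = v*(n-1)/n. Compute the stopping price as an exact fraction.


Step 1: Dutch auctions are strategically equivalent to first-price auctions
Step 2: The equilibrium bid is b(v) = v*(n-1)/n
Step 3: b = 27/100 * 4/5
Step 4: b = 27/125

27/125


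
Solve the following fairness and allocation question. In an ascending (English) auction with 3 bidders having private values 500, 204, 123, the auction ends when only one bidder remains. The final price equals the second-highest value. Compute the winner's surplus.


Step 1: Identify the highest value: 500
Step 2: Identify the second-highest value: 204
Step 3: The final price = second-highest value = 204
Step 4: Surplus = 500 - 204 = 296

296


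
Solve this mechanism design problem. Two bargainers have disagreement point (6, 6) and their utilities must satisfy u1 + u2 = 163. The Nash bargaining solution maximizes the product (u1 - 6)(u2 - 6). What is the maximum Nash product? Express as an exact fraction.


Step 1: The Nash solution splits surplus symmetrically above the disagreement point
Step 2: u1 = (total + d1 - d2)/2 = (163 + 6 - 6)/2 = 163/2
Step 3: u2 = (total - d1 + d2)/2 = (163 - 6 + 6)/2 = 163/2
Step 4: Nash product = (163/2 - 6) * (163/2 - 6)
Step 5: = 151/2 * 151/2 = 22801/4

22801/4


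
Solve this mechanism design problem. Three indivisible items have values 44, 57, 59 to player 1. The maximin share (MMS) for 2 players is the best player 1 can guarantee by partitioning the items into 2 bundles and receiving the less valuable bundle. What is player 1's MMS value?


Step 1: Item values = 44, 57, 59
Step 2: Enumerate all 2-bundle partitions and take the smaller bundle:
  Partition 1: {44} vs {57,59} -> bundles 44, 116; min = 44
  Partition 2: {57} vs {44,59} -> bundles 57, 103; min = 57
  Partition 3: {59} vs {44,57} -> bundles 59, 101; min = 59
Step 3: MMS = max(44, 57, 59) = 59

59


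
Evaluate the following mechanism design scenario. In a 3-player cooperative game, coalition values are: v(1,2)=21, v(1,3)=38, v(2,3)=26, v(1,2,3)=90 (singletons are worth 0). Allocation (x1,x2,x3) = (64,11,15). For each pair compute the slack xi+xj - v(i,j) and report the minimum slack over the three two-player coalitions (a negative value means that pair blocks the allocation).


Step 1: Slack for coalition (1,2): x1+x2 - v12 = 75 - 21 = 54
Step 2: Slack for coalition (1,3): x1+x3 - v13 = 79 - 38 = 41
Step 3: Slack for coalition (2,3): x2+x3 - v23 = 26 - 26 = 0
Step 4: Minimum slack = min(54, 41, 0) = 0, attained by (2,3); no pair can gain by deviating, so the allocation is in the core

0


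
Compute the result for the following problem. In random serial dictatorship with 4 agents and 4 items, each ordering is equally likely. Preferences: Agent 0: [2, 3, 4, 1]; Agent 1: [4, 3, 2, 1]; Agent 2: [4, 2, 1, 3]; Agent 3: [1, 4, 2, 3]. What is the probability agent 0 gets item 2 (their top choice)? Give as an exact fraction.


Step 1: Agent 0 wants item 2
Step 2: There are 24 possible orderings of agents
Step 3: In 20 orderings, agent 0 gets item 2
Step 4: Probability = 20/24 = 5/6

5/6


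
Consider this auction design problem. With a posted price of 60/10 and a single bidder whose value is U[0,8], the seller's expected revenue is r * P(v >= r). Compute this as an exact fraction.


Step 1: Posted price r = 6, value support [0,8]
Step 2: P(v >= r) = (8 - 6)/8 = 1/4
Step 3: Expected revenue = r * P(v >= r) = 6 * 1/4
Step 4: Revenue = 3/2

3/2


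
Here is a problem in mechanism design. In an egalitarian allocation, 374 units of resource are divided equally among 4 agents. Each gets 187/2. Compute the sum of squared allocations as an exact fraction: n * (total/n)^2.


Step 1: Each agent's share = 374/4 = 187/2
Step 2: Square of each share = (187/2)^2 = 34969/4
Step 3: Sum of squares = 4 * 34969/4 = 34969

34969


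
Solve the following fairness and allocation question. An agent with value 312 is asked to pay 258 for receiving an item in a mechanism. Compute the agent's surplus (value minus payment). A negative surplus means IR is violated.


Step 1: Surplus = value - payment = 312 - 258 = 54
Step 2: IR is satisfied (surplus >= 0)

54


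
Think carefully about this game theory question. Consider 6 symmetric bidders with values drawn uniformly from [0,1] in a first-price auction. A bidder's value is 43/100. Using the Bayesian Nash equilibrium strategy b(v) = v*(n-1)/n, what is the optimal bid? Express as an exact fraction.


Step 1: The symmetric BNE bidding function is b(v) = v * (n-1) / n
Step 2: Substitute v = 43/100 and n = 6
Step 3: b = 43/100 * 5/6
Step 4: b = 43/120

43/120


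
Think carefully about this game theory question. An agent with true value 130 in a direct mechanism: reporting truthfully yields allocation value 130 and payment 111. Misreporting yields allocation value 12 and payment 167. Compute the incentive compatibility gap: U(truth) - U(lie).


Step 1: U(truth) = value - payment = 130 - 111 = 19
Step 2: U(lie) = allocation - payment = 12 - 167 = -155
Step 3: IC gap = 19 - (-155) = 174

174


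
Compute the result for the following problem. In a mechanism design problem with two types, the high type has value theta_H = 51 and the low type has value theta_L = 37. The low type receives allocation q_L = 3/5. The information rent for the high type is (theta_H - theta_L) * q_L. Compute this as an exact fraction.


Step 1: theta_H - theta_L = 51 - 37 = 14
Step 2: Information rent = (theta_H - theta_L) * q_L
Step 3: = 14 * 3/5
Step 4: = 42/5

42/5


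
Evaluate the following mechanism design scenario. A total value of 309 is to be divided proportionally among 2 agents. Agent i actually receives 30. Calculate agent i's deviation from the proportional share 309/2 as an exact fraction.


Step 1: Proportional share = 309/2
Step 2: Agent's actual allocation = 30
Step 3: Excess = 30 - 309/2 = -249/2

-249/2


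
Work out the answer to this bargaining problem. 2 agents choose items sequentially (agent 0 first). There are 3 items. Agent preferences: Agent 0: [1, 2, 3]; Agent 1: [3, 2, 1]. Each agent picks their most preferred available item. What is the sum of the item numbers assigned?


Step 1: Agent 0 picks item 1
Step 2: Agent 1 picks item 3
Step 3: Sum = 1 + 3 = 4

4


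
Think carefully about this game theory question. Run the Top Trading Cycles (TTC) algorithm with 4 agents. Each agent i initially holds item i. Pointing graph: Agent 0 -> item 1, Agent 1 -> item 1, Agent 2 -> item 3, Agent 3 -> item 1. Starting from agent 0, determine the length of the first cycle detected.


Step 1: Trace the pointer graph from agent 0: 0 -> 1 -> 1
Step 2: A cycle is detected when we revisit agent 1
Step 3: The cycle is: 1 -> 1
Step 4: Cycle length = 1

1


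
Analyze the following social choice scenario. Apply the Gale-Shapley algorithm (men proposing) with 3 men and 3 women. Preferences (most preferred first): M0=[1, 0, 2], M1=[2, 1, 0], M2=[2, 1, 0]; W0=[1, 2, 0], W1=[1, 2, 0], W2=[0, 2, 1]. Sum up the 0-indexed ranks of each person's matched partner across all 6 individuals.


Step 1: Run Gale-Shapley (men propose, women hold best offer):
  M0 proposes to W1; she accepts
  M1 proposes to W2; she accepts
  M2 proposes to W2; she switches from M1
  M1 proposes to W1; she switches from M0
  M0 proposes to W0; she accepts
Step 2: Final matching: W0-M0, W1-M1, W2-M2
Step 3: 0-indexed ranks (man's rank of his match, then woman's): 1 + 2 + 1 + 0 + 0 + 1
Step 4: Total rank sum = 5

5


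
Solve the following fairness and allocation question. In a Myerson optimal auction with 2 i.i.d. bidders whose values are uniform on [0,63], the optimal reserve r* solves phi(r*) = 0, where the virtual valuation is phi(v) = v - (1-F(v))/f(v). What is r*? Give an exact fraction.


Step 1: For U[0,63], F(v) = v/63 and f(v) = 1/63
Step 2: phi(v) = v - (1 - v/63)/(1/63) = v - (63 - v) = 2v - 63
Step 3: Set phi(r*) = 0: 2r* - 63 = 0
Step 4: r* = 63/2 (the number of bidders n = 2 does not enter)

63/2


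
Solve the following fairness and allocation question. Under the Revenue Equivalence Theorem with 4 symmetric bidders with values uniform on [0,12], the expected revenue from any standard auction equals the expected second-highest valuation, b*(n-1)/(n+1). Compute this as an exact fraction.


Step 1: By Revenue Equivalence, expected revenue = b*(n-1)/(n+1)
Step 2: Substituting n = 4, b = 12
Step 3: Revenue = 12*(4-1)/(4+1) = 12*3/5
Step 4: Revenue = 36/5

36/5


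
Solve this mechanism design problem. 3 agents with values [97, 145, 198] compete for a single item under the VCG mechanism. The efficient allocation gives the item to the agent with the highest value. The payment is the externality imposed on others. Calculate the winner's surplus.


Step 1: The winner is the agent with the highest value: agent 2 with value 198
Step 2: Values of other agents: [97, 145]
Step 3: VCG payment = max of others' values = 145
Step 4: Surplus = 198 - 145 = 53

53


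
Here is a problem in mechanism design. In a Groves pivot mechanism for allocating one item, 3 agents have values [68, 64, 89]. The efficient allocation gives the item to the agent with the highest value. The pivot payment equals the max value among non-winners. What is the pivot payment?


Step 1: The efficient winner is agent 2 with value 89
Step 2: Other agents' values: [68, 64]
Step 3: Pivot payment = max(others) = 68
Step 4: The winner pays 68

68


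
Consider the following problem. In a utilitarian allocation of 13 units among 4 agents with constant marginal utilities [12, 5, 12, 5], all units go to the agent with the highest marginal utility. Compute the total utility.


Step 1: The marginal utilities are [12, 5, 12, 5]
Step 2: The highest marginal utility is 12
Step 3: All 13 units go to that agent
Step 4: Total utility = 12 * 13 = 156

156


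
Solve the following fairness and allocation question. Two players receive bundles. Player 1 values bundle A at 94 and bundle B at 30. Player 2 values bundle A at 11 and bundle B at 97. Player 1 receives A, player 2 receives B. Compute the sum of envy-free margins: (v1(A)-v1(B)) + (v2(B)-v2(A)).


Step 1: Player 1's margin = v1(A) - v1(B) = 94 - 30 = 64
Step 2: Player 2's margin = v2(B) - v2(A) = 97 - 11 = 86
Step 3: Total margin = 64 + 86 = 150

150


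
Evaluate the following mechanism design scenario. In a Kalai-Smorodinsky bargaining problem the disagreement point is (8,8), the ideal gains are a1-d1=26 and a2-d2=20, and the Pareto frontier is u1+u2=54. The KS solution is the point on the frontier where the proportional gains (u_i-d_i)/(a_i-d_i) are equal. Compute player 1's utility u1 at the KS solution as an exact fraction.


Step 1: At the KS point, (u1-d1)/r1 = (u2-d2)/r2 = t and u1+u2 = 54
Step 2: u1 = d1 + r1*t and u2 = d2 + r2*t, so (d1 + r1*t) + (d2 + r2*t) = 54
Step 3: t = (54 - 8 - 8)/(26 + 20) = 38/46 = 19/23
Step 4: u1 = d1 + r1*t = 8 + 26 * 19/23 = 678/23
Step 5: (Check: u2 = d2 + r2*t = 564/23; u1+u2 = 678/23 + 564/23 = 54, on the frontier.)

678/23


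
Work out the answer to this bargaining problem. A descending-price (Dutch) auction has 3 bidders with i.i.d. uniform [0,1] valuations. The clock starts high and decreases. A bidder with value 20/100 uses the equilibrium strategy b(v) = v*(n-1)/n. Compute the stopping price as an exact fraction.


Step 1: Dutch auctions are strategically equivalent to first-price auctions
Step 2: The equilibrium bid is b(v) = v*(n-1)/n
Step 3: b = 1/5 * 2/3
Step 4: b = 2/15

2/15


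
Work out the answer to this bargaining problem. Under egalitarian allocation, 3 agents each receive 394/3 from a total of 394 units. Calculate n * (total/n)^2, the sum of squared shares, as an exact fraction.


Step 1: Each agent's share = 394/3
Step 2: Square of each share = (394/3)^2 = 155236/9
Step 3: Sum of squares = 3 * 155236/9 = 155236/3

155236/3


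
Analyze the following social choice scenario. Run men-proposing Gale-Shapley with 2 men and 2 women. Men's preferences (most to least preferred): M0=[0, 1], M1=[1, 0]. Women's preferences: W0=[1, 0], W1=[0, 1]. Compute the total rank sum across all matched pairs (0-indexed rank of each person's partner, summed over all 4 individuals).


Step 1: Run Gale-Shapley (men propose, women hold best offer):
  M0 proposes to W0; she accepts
  M1 proposes to W1; she accepts
Step 2: Final matching: W0-M0, W1-M1
Step 3: 0-indexed ranks (man's rank of his match, then woman's): 0 + 1 + 0 + 1
Step 4: Total rank sum = 2

2


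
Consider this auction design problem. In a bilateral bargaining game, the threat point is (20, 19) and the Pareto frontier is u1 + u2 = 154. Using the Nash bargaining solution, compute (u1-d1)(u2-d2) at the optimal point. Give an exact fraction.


Step 1: The Nash solution splits surplus symmetrically above the disagreement point
Step 2: u1 = (total + d1 - d2)/2 = (154 + 20 - 19)/2 = 155/2
Step 3: u2 = (total - d1 + d2)/2 = (154 - 20 + 19)/2 = 153/2
Step 4: Nash product = (155/2 - 20) * (153/2 - 19)
Step 5: = 115/2 * 115/2 = 13225/4

13225/4


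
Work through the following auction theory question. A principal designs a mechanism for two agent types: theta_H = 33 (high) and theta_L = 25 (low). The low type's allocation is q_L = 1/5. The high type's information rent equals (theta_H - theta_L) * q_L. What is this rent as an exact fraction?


Step 1: theta_H - theta_L = 33 - 25 = 8
Step 2: Information rent = (theta_H - theta_L) * q_L
Step 3: = 8 * 1/5
Step 4: = 8/5

8/5


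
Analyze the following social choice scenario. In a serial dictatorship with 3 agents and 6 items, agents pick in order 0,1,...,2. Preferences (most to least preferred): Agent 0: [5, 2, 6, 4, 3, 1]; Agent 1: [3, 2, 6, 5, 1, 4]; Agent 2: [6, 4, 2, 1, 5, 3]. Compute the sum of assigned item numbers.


Step 1: Agent 0 picks item 5
Step 2: Agent 1 picks item 3
Step 3: Agent 2 picks item 6
Step 4: Sum = 5 + 3 + 6 = 14

14


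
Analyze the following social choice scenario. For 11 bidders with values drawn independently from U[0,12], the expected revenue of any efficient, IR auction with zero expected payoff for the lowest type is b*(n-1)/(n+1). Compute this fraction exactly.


Step 1: By Revenue Equivalence, expected revenue = b*(n-1)/(n+1)
Step 2: Substituting n = 11, b = 12
Step 3: Revenue = 12*(11-1)/(11+1) = 12*10/12
Step 4: Revenue = 120/12 = 10

10


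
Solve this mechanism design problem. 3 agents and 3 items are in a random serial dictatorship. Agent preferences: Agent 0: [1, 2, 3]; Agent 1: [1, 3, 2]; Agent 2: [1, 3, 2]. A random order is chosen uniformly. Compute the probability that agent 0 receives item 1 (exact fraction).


Step 1: Agent 0 wants item 1
Step 2: There are 6 possible orderings of agents
Step 3: In 2 orderings, agent 0 gets item 1
Step 4: Probability = 2/6 = 1/3

1/3


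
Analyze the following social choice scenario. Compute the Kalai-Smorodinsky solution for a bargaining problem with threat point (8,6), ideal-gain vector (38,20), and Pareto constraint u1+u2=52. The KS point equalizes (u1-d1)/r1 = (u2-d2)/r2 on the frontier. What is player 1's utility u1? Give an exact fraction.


Step 1: At the KS point, (u1-d1)/r1 = (u2-d2)/r2 = t and u1+u2 = 52
Step 2: u1 = d1 + r1*t and u2 = d2 + r2*t, so (d1 + r1*t) + (d2 + r2*t) = 52
Step 3: t = (52 - 8 - 6)/(38 + 20) = 38/58 = 19/29
Step 4: u1 = d1 + r1*t = 8 + 38 * 19/29 = 954/29
Step 5: (Check: u2 = d2 + r2*t = 554/29; u1+u2 = 954/29 + 554/29 = 52, on the frontier.)

954/29


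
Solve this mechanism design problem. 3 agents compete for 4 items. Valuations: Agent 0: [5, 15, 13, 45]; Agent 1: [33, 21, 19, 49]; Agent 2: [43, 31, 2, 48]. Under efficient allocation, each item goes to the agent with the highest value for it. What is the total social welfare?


Step 1: For each item, find the maximum value among all agents.
Step 2: Item 0 -> Agent 2 (value 43)
Step 3: Item 1 -> Agent 2 (value 31)
Step 4: Item 2 -> Agent 1 (value 19)
Step 5: Item 3 -> Agent 1 (value 49)
Step 6: Total welfare = 43 + 31 + 19 + 49 = 142

142


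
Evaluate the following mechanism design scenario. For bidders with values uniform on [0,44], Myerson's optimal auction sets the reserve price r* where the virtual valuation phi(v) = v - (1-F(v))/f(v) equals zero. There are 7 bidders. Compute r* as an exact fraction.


Step 1: For U[0,44], F(v) = v/44 and f(v) = 1/44
Step 2: phi(v) = v - (1 - v/44)/(1/44) = v - (44 - v) = 2v - 44
Step 3: Set phi(r*) = 0: 2r* - 44 = 0
Step 4: r* = 44/2 = 22 (the number of bidders n = 7 does not enter)

22


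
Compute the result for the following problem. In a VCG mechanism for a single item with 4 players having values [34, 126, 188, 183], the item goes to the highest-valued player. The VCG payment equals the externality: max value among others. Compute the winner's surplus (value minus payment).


Step 1: The winner is the agent with the highest value: agent 2 with value 188
Step 2: Values of other agents: [34, 126, 183]
Step 3: VCG payment = max of others' values = 183
Step 4: Surplus = 188 - 183 = 5

5
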